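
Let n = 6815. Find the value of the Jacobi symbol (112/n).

-1

Pull out 2^4: since 6815 ≡ 7 (mod 8), (2/6815) = +1, so (2/6815)^4 = +1.
Reciprocity: 7 ≡ 3 and 6815 ≡ 3 (mod 4), so (7/6815) = −(6815/7).
Reduce top mod 7: now compute (4/7).
Pull out 2^2: since 7 ≡ 7 (mod 8), (2/7) = +1, so (2/7)^2 = +1.
Reached (1/7) = 1. Collecting the sign flips along the way, the symbol is -1.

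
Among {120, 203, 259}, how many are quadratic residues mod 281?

(120/281) = -1 → non-residue.
(203/281) = +1 → QR.
(259/281) = -1 → non-residue.
Total quadratic residues among the 3: 1.

1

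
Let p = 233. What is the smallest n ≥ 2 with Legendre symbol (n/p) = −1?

(2/233) = +1, so 2 is a residue.
(3/233) = −1, so 3 is the smallest positive non-residue mod 233.

3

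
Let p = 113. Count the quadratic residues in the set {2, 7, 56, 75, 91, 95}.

(2/113) = +1 → QR.
(7/113) = +1 → QR.
(56/113) = +1 → QR.
(75/113) = -1 → non-residue.
(91/113) = +1 → QR.
(95/113) = +1 → QR.
Total quadratic residues among the 6: 5.

5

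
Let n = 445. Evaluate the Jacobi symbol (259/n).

Reciprocity: 259 ≡ 3 and 445 ≡ 1 (mod 4), so (259/445) = +(445/259).
Reduce top mod 259: now compute (186/259).
Pull out 2: since 259 ≡ 3 (mod 8), (2/259) = -1.
Reciprocity: 93 ≡ 1 and 259 ≡ 3 (mod 4), so (93/259) = +(259/93).
Reduce top mod 93: now compute (73/93).
Reciprocity: 73 ≡ 1 and 93 ≡ 1 (mod 4), so (73/93) = +(93/73).
Reduce top mod 73: now compute (20/73).
Pull out 2^2: since 73 ≡ 1 (mod 8), (2/73) = +1, so (2/73)^2 = +1.
Reciprocity: 5 ≡ 1 and 73 ≡ 1 (mod 4), so (5/73) = +(73/5).
Reduce top mod 5: now compute (3/5).
Reciprocity: 3 ≡ 3 and 5 ≡ 1 (mod 4), so (3/5) = +(5/3).
Reduce top mod 3: now compute (2/3).
Pull out 2: since 3 ≡ 3 (mod 8), (2/3) = -1.
Reached (1/3) = 1. Collecting the sign flips along the way, the symbol is +1.

1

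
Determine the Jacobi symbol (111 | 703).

Reciprocity: 111 ≡ 3 and 703 ≡ 3 (mod 4), so (111/703) = −(703/111).
Reduce top mod 111: now compute (37/111).
Reciprocity: 37 ≡ 1 and 111 ≡ 3 (mod 4), so (37/111) = +(111/37).
Reduce top mod 37: now compute (0/37).
Top reduces to 0: gcd > 1, so the symbol is 0.

0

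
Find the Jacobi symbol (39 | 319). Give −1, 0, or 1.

Reciprocity: 39 ≡ 3 and 319 ≡ 3 (mod 4), so (39/319) = −(319/39).
Reduce top mod 39: now compute (7/39).
Reciprocity: 7 ≡ 3 and 39 ≡ 3 (mod 4), so (7/39) = −(39/7).
Reduce top mod 7: now compute (4/7).
Pull out 2^2: since 7 ≡ 7 (mod 8), (2/7) = +1, so (2/7)^2 = +1.
Reached (1/7) = 1. Collecting the sign flips along the way, the symbol is +1.

1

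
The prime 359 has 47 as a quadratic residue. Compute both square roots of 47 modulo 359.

117, 242

Since 359 ≡ 3 (mod 4), a square root of 47 is 47^((359+1)/4) = 47^90 mod 359.
Repeated squaring: 47^2≡55, 47^4≡153, 47^8≡74, 47^16≡91, 47^32≡24, 47^64≡217 (mod 359).
47^90 = 47^(64+16+8+2) ≡ 242 (mod 359).
Check: 242² = 58564 ≡ 47 (mod 359). The two roots are 117 and 242.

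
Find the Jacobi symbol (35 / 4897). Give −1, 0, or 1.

-1

Reciprocity: 35 ≡ 3 and 4897 ≡ 1 (mod 4), so (35/4897) = +(4897/35).
Reduce top mod 35: now compute (32/35).
Pull out 2^5: since 35 ≡ 3 (mod 8), (2/35) = -1, so (2/35)^5 = -1.
Reached (1/35) = 1. Collecting the sign flips along the way, the symbol is -1.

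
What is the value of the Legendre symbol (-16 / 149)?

1

First reduce: -16 ≡ 133 (mod 149).
Reciprocity: 133 ≡ 1 and 149 ≡ 1 (mod 4), so (133/149) = +(149/133).
Reduce top mod 133: now compute (16/133).
Pull out 2^4: since 133 ≡ 5 (mod 8), (2/133) = -1, so (2/133)^4 = +1.
Reached (1/133) = 1. Collecting the sign flips along the way, the symbol is +1.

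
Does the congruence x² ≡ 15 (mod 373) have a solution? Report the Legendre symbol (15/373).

Reciprocity: 15 ≡ 3 and 373 ≡ 1 (mod 4), so (15/373) = +(373/15).
Reduce top mod 15: now compute (13/15).
Reciprocity: 13 ≡ 1 and 15 ≡ 3 (mod 4), so (13/15) = +(15/13).
Reduce top mod 13: now compute (2/13).
Pull out 2: since 13 ≡ 5 (mod 8), (2/13) = -1.
Reached (1/13) = 1. Collecting the sign flips along the way, the symbol is -1.

-1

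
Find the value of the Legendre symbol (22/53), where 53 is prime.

-1

Pull out 2: since 53 ≡ 5 (mod 8), (2/53) = -1.
Reciprocity: 11 ≡ 3 and 53 ≡ 1 (mod 4), so (11/53) = +(53/11).
Reduce top mod 11: now compute (9/11).
Reciprocity: 9 ≡ 1 and 11 ≡ 3 (mod 4), so (9/11) = +(11/9).
Reduce top mod 9: now compute (2/9).
Pull out 2: since 9 ≡ 1 (mod 8), (2/9) = +1.
Reached (1/9) = 1. Collecting the sign flips along the way, the symbol is -1.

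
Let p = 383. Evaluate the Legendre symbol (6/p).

1

Euler's criterion: (6/383) ≡ 6^191 (mod 383).
6^2 ≡ 36 (mod 383)
6^4 ≡ 147 (mod 383)
6^8 ≡ 161 (mod 383)
6^16 ≡ 260 (mod 383)
6^32 ≡ 192 (mod 383)
6^64 ≡ 96 (mod 383)
6^128 ≡ 24 (mod 383)
6^191 = 6^(128+32+16+8+4+2+1) ≡ 1 (mod 383).
Result is 1, so (6/383) = 1.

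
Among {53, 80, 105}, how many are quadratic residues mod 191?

1

(53/191) = -1 → non-residue.
(80/191) = +1 → QR.
(105/191) = -1 → non-residue.
Total quadratic residues among the 3: 1.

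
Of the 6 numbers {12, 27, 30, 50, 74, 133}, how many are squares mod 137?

(12/137) = -1 → non-residue.
(27/137) = -1 → non-residue.
(30/137) = +1 → QR.
(50/137) = +1 → QR.
(74/137) = +1 → QR.
(133/137) = +1 → QR.
Total quadratic residues among the 6: 4.

4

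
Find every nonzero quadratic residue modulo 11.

Square k = 1,…,5 (k and 11−k give the same square):
1²=1, 2²=4, 3²=9, 4²≡5, 5²≡3 (mod 11).
So the quadratic residues mod 11 are {1, 3, 4, 5, 9}.

1, 3, 4, 5, 9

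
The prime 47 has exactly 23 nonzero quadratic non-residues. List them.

Square k = 1,…,23 (k and 47−k give the same square):
1²=1, 2²=4, 3²=9, 4²=16, 5²=25, 6²=36, 7²≡2, 8²≡17, 9²≡34, 10²≡6, 11²≡27, 12²≡3, 13²≡28, 14²≡8, 15²≡37, 16²≡21, 17²≡7, 18²≡42, 19²≡32, 20²≡24, 21²≡18, 22²≡14, 23²≡12 (mod 47).
The residues are {1, 2, 3, 4, 6, 7, 8, 9, 12, 14, 16, 17, 18, 21, 24, 25, 27, 28, 32, 34, 36, 37, 42}; the non-residues are the remaining 23 nonzero classes.

5,10,11,13,15,19,20,22,23,26,29,30,31,33,35,38,39,40,41,43,44,45,46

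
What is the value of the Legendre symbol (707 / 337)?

First reduce: 707 ≡ 33 (mod 337).
Reciprocity: 33 ≡ 1 and 337 ≡ 1 (mod 4), so (33/337) = +(337/33).
Reduce top mod 33: now compute (7/33).
Reciprocity: 7 ≡ 3 and 33 ≡ 1 (mod 4), so (7/33) = +(33/7).
Reduce top mod 7: now compute (5/7).
Reciprocity: 5 ≡ 1 and 7 ≡ 3 (mod 4), so (5/7) = +(7/5).
Reduce top mod 5: now compute (2/5).
Pull out 2: since 5 ≡ 5 (mod 8), (2/5) = -1.
Reached (1/5) = 1. Collecting the sign flips along the way, the symbol is -1.

-1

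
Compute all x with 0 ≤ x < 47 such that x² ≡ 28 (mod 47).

13, 34

Since 47 ≡ 3 (mod 4), a square root of 28 is 28^((47+1)/4) = 28^12 mod 47.
Repeated squaring: 28^2≡32, 28^4≡37, 28^8≡6 (mod 47).
28^12 = 28^(8+4) ≡ 34 (mod 47).
Check: 34² = 1156 ≡ 28 (mod 47). The two roots are 13 and 34.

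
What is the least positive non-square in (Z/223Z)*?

3

(2/223) = +1, so 2 is a residue.
(3/223) = −1, so 3 is the smallest positive non-residue mod 223.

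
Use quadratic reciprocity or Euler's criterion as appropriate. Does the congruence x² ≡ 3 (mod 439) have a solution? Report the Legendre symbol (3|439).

-1

Reciprocity: 3 ≡ 3 and 439 ≡ 3 (mod 4), so (3/439) = −(439/3).
Reduce top mod 3: now compute (1/3).
Reached (1/3) = 1. Collecting the sign flips along the way, the symbol is -1.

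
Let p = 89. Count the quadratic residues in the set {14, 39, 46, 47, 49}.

3

(14/89) = -1 → non-residue.
(39/89) = +1 → QR.
(46/89) = -1 → non-residue.
(47/89) = +1 → QR.
(49/89) = +1 → QR.
Total quadratic residues among the 5: 3.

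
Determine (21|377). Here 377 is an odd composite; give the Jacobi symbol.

1

Reciprocity: 21 ≡ 1 and 377 ≡ 1 (mod 4), so (21/377) = +(377/21).
Reduce top mod 21: now compute (20/21).
Pull out 2^2: since 21 ≡ 5 (mod 8), (2/21) = -1, so (2/21)^2 = +1.
Reciprocity: 5 ≡ 1 and 21 ≡ 1 (mod 4), so (5/21) = +(21/5).
Reduce top mod 5: now compute (1/5).
Reached (1/5) = 1. Collecting the sign flips along the way, the symbol is +1.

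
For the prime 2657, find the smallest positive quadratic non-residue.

3

(2/2657) = +1, so 2 is a residue.
(3/2657) = −1, so 3 is the smallest positive non-residue mod 2657.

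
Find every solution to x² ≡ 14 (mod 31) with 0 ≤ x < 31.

13, 18

Since 31 ≡ 3 (mod 4), a square root of 14 is 14^((31+1)/4) = 14^8 mod 31.
Repeated squaring: 14^2≡10, 14^4≡7, 14^8≡18 (mod 31).
14^8 = 14^(8) ≡ 18 (mod 31).
Check: 18² = 324 ≡ 14 (mod 31). The two roots are 13 and 18.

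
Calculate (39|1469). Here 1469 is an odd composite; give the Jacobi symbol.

Reciprocity: 39 ≡ 3 and 1469 ≡ 1 (mod 4), so (39/1469) = +(1469/39).
Reduce top mod 39: now compute (26/39).
Pull out 2: since 39 ≡ 7 (mod 8), (2/39) = +1.
Reciprocity: 13 ≡ 1 and 39 ≡ 3 (mod 4), so (13/39) = +(39/13).
Reduce top mod 13: now compute (0/13).
Top reduces to 0: gcd > 1, so the symbol is 0.

0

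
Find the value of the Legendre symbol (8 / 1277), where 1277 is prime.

Pull out 2^3: since 1277 ≡ 5 (mod 8), (2/1277) = -1, so (2/1277)^3 = -1.
Reached (1/1277) = 1. Collecting the sign flips along the way, the symbol is -1.

-1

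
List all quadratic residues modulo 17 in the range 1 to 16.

Square k = 1,…,8 (k and 17−k give the same square):
1²=1, 2²=4, 3²=9, 4²=16, 5²≡8, 6²≡2, 7²≡15, 8²≡13 (mod 17).
So the quadratic residues mod 17 are {1, 2, 4, 8, 9, 13, 15, 16}.

1, 2, 4, 8, 9, 13, 15, 16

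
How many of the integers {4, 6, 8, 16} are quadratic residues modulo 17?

3

(4/17) = +1 → QR.
(6/17) = -1 → non-residue.
(8/17) = +1 → QR.
(16/17) = +1 → QR.
Total quadratic residues among the 4: 3.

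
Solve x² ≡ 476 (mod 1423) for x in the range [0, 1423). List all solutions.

Since 1423 ≡ 3 (mod 4), a square root of 476 is 476^((1423+1)/4) = 476^356 mod 1423.
Repeated squaring: 476^2≡319, 476^4≡728, 476^8≡628, 476^16≡213, 476^32≡1256, 476^64≡852, 476^128≡174, 476^256≡393 (mod 1423).
476^356 = 476^(256+64+32+4) ≡ 1296 (mod 1423).
Check: 1296² = 1679616 ≡ 476 (mod 1423). The two roots are 127 and 1296.

127, 1296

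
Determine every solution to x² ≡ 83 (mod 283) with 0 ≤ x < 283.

138, 145

Since 283 ≡ 3 (mod 4), a square root of 83 is 83^((283+1)/4) = 83^71 mod 283.
Repeated squaring: 83^2≡97, 83^4≡70, 83^8≡89, 83^16≡280, 83^32≡9, 83^64≡81 (mod 283).
83^71 = 83^(64+4+2+1) ≡ 138 (mod 283).
Check: 138² = 19044 ≡ 83 (mod 283). The two roots are 138 and 145.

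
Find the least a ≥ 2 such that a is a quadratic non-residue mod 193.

5

(2/193) = +1, so 2 is a residue.
(3/193) = +1, so 3 is a residue.
(4/193) = +1, so 4 is a residue.
(5/193) = −1, so 5 is the smallest positive non-residue mod 193.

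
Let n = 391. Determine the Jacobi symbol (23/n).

0

Reciprocity: 23 ≡ 3 and 391 ≡ 3 (mod 4), so (23/391) = −(391/23).
Reduce top mod 23: now compute (0/23).
Top reduces to 0: gcd > 1, so the symbol is 0.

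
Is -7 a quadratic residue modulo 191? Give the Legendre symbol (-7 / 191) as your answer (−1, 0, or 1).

1

First reduce: -7 ≡ 184 (mod 191).
Pull out 2^3: since 191 ≡ 7 (mod 8), (2/191) = +1, so (2/191)^3 = +1.
Reciprocity: 23 ≡ 3 and 191 ≡ 3 (mod 4), so (23/191) = −(191/23).
Reduce top mod 23: now compute (7/23).
Reciprocity: 7 ≡ 3 and 23 ≡ 3 (mod 4), so (7/23) = −(23/7).
Reduce top mod 7: now compute (2/7).
Pull out 2: since 7 ≡ 7 (mod 8), (2/7) = +1.
Reached (1/7) = 1. Collecting the sign flips along the way, the symbol is +1.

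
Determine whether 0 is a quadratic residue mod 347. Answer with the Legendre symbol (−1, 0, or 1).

Top reduces to 0: gcd > 1, so the symbol is 0.

0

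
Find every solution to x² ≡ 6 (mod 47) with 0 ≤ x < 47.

10, 37

Since 47 ≡ 3 (mod 4), a square root of 6 is 6^((47+1)/4) = 6^12 mod 47.
Repeated squaring: 6^2≡36, 6^4≡27, 6^8≡24 (mod 47).
6^12 = 6^(8+4) ≡ 37 (mod 47).
Check: 37² = 1369 ≡ 6 (mod 47). The two roots are 10 and 37.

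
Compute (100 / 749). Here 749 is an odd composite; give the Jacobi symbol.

1

Pull out 2^2: since 749 ≡ 5 (mod 8), (2/749) = -1, so (2/749)^2 = +1.
Reciprocity: 25 ≡ 1 and 749 ≡ 1 (mod 4), so (25/749) = +(749/25).
Reduce top mod 25: now compute (24/25).
Pull out 2^3: since 25 ≡ 1 (mod 8), (2/25) = +1, so (2/25)^3 = +1.
Reciprocity: 3 ≡ 3 and 25 ≡ 1 (mod 4), so (3/25) = +(25/3).
Reduce top mod 3: now compute (1/3).
Reached (1/3) = 1. Collecting the sign flips along the way, the symbol is +1.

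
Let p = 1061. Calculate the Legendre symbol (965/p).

Reciprocity: 965 ≡ 1 and 1061 ≡ 1 (mod 4), so (965/1061) = +(1061/965).
Reduce top mod 965: now compute (96/965).
Pull out 2^5: since 965 ≡ 5 (mod 8), (2/965) = -1, so (2/965)^5 = -1.
Reciprocity: 3 ≡ 3 and 965 ≡ 1 (mod 4), so (3/965) = +(965/3).
Reduce top mod 3: now compute (2/3).
Pull out 2: since 3 ≡ 3 (mod 8), (2/3) = -1.
Reached (1/3) = 1. Collecting the sign flips along the way, the symbol is +1.

1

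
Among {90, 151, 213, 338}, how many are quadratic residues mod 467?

3

(90/467) = +1 → QR.
(151/467) = +1 → QR.
(213/467) = +1 → QR.
(338/467) = -1 → non-residue.
Total quadratic residues among the 4: 3.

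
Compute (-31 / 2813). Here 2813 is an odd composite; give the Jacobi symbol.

First reduce: -31 ≡ 2782 (mod 2813).
Pull out 2: since 2813 ≡ 5 (mod 8), (2/2813) = -1.
Reciprocity: 1391 ≡ 3 and 2813 ≡ 1 (mod 4), so (1391/2813) = +(2813/1391).
Reduce top mod 1391: now compute (31/1391).
Reciprocity: 31 ≡ 3 and 1391 ≡ 3 (mod 4), so (31/1391) = −(1391/31).
Reduce top mod 31: now compute (27/31).
Reciprocity: 27 ≡ 3 and 31 ≡ 3 (mod 4), so (27/31) = −(31/27).
Reduce top mod 27: now compute (4/27).
Pull out 2^2: since 27 ≡ 3 (mod 8), (2/27) = -1, so (2/27)^2 = +1.
Reached (1/27) = 1. Collecting the sign flips along the way, the symbol is -1.

-1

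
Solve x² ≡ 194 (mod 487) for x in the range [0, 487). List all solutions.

Since 487 ≡ 3 (mod 4), a square root of 194 is 194^((487+1)/4) = 194^122 mod 487.
Repeated squaring: 194^2≡137, 194^4≡263, 194^8≡15, 194^16≡225, 194^32≡464, 194^64≡42 (mod 487).
194^122 = 194^(64+32+16+8+2) ≡ 235 (mod 487).
Check: 235² = 55225 ≡ 194 (mod 487). The two roots are 235 and 252.

235, 252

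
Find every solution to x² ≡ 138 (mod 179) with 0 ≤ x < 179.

Since 179 ≡ 3 (mod 4), a square root of 138 is 138^((179+1)/4) = 138^45 mod 179.
Repeated squaring: 138^2≡70, 138^4≡67, 138^8≡14, 138^16≡17, 138^32≡110 (mod 179).
138^45 = 138^(32+8+4+1) ≡ 106 (mod 179).
Check: 106² = 11236 ≡ 138 (mod 179). The two roots are 73 and 106.

73, 106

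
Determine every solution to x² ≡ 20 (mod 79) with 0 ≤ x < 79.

39, 40

Since 79 ≡ 3 (mod 4), a square root of 20 is 20^((79+1)/4) = 20^20 mod 79.
Repeated squaring: 20^2≡5, 20^4≡25, 20^8≡72, 20^16≡49 (mod 79).
20^20 = 20^(16+4) ≡ 40 (mod 79).
Check: 40² = 1600 ≡ 20 (mod 79). The two roots are 39 and 40.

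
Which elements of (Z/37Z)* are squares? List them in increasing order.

Square k = 1,…,18 (k and 37−k give the same square):
1²=1, 2²=4, 3²=9, 4²=16, 5²=25, 6²=36, 7²≡12, 8²≡27, 9²≡7, 10²≡26, 11²≡10, 12²≡33, 13²≡21, 14²≡11, 15²≡3, 16²≡34, 17²≡30, 18²≡28 (mod 37).
So the quadratic residues mod 37 are {1, 3, 4, 7, 9, 10, 11, 12, 16, 21, 25, 26, 27, 28, 30, 33, 34, 36}.

1 3 4 7 9 10 11 12 16 21 25 26 27 28 30 33 34 36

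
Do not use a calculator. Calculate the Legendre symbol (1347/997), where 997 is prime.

1

First reduce: 1347 ≡ 350 (mod 997).
Pull out 2: since 997 ≡ 5 (mod 8), (2/997) = -1.
Reciprocity: 175 ≡ 3 and 997 ≡ 1 (mod 4), so (175/997) = +(997/175).
Reduce top mod 175: now compute (122/175).
Pull out 2: since 175 ≡ 7 (mod 8), (2/175) = +1.
Reciprocity: 61 ≡ 1 and 175 ≡ 3 (mod 4), so (61/175) = +(175/61).
Reduce top mod 61: now compute (53/61).
Reciprocity: 53 ≡ 1 and 61 ≡ 1 (mod 4), so (53/61) = +(61/53).
Reduce top mod 53: now compute (8/53).
Pull out 2^3: since 53 ≡ 5 (mod 8), (2/53) = -1, so (2/53)^3 = -1.
Reached (1/53) = 1. Collecting the sign flips along the way, the symbol is +1.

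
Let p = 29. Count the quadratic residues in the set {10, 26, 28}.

1

(10/29) = -1 → non-residue.
(26/29) = -1 → non-residue.
(28/29) = +1 → QR.
Total quadratic residues among the 3: 1.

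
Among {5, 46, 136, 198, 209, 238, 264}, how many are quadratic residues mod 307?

(5/307) = -1 → non-residue.
(46/307) = +1 → QR.
(136/307) = -1 → non-residue.
(198/307) = -1 → non-residue.
(209/307) = +1 → QR.
(238/307) = -1 → non-residue.
(264/307) = +1 → QR.
Total quadratic residues among the 7: 3.

3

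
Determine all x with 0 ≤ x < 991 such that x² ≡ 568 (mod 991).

Since 991 ≡ 3 (mod 4), a square root of 568 is 568^((991+1)/4) = 568^248 mod 991.
Repeated squaring: 568^2≡549, 568^4≡137, 568^8≡931, 568^16≡627, 568^32≡693, 568^64≡605, 568^128≡346 (mod 991).
568^248 = 568^(128+64+32+16+8) ≡ 251 (mod 991).
Check: 251² = 63001 ≡ 568 (mod 991). The two roots are 251 and 740.

251, 740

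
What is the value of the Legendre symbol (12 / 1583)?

Pull out 2^2: since 1583 ≡ 7 (mod 8), (2/1583) = +1, so (2/1583)^2 = +1.
Reciprocity: 3 ≡ 3 and 1583 ≡ 3 (mod 4), so (3/1583) = −(1583/3).
Reduce top mod 3: now compute (2/3).
Pull out 2: since 3 ≡ 3 (mod 8), (2/3) = -1.
Reached (1/3) = 1. Collecting the sign flips along the way, the symbol is +1.

1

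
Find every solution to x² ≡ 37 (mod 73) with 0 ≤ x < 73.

16, 57

73 ≡ 1 (mod 4), so we find a root by search.
Trying successive values, 16² = 256 ≡ 37 (mod 73). The other root is 73 − 16 = 57.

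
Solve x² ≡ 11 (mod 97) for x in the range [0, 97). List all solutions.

97 ≡ 1 (mod 4), so we find a root by search.
Trying successive values, 37² = 1369 ≡ 11 (mod 97). The other root is 97 − 37 = 60.

37, 60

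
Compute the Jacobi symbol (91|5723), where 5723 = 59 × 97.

Reciprocity: 91 ≡ 3 and 5723 ≡ 3 (mod 4), so (91/5723) = −(5723/91).
Reduce top mod 91: now compute (81/91).
Reciprocity: 81 ≡ 1 and 91 ≡ 3 (mod 4), so (81/91) = +(91/81).
Reduce top mod 81: now compute (10/81).
Pull out 2: since 81 ≡ 1 (mod 8), (2/81) = +1.
Reciprocity: 5 ≡ 1 and 81 ≡ 1 (mod 4), so (5/81) = +(81/5).
Reduce top mod 5: now compute (1/5).
Reached (1/5) = 1. Collecting the sign flips along the way, the symbol is -1.

-1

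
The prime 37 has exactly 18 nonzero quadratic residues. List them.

Square k = 1,…,18 (k and 37−k give the same square):
1²=1, 2²=4, 3²=9, 4²=16, 5²=25, 6²=36, 7²≡12, 8²≡27, 9²≡7, 10²≡26, 11²≡10, 12²≡33, 13²≡21, 14²≡11, 15²≡3, 16²≡34, 17²≡30, 18²≡28 (mod 37).
So the quadratic residues mod 37 are {1, 3, 4, 7, 9, 10, 11, 12, 16, 21, 25, 26, 27, 28, 30, 33, 34, 36}.

1,3,4,7,9,10,11,12,16,21,25,26,27,28,30,33,34,36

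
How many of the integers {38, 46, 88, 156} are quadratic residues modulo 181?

(38/181) = +1 → QR.
(46/181) = +1 → QR.
(88/181) = -1 → non-residue.
(156/181) = +1 → QR.
Total quadratic residues among the 4: 3.

3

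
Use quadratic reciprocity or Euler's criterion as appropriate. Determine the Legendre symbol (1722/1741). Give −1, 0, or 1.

Pull out 2: since 1741 ≡ 5 (mod 8), (2/1741) = -1.
Reciprocity: 861 ≡ 1 and 1741 ≡ 1 (mod 4), so (861/1741) = +(1741/861).
Reduce top mod 861: now compute (19/861).
Reciprocity: 19 ≡ 3 and 861 ≡ 1 (mod 4), so (19/861) = +(861/19).
Reduce top mod 19: now compute (6/19).
Pull out 2: since 19 ≡ 3 (mod 8), (2/19) = -1.
Reciprocity: 3 ≡ 3 and 19 ≡ 3 (mod 4), so (3/19) = −(19/3).
Reduce top mod 3: now compute (1/3).
Reached (1/3) = 1. Collecting the sign flips along the way, the symbol is -1.

-1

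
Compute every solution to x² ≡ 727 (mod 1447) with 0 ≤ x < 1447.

97, 1350

Since 1447 ≡ 3 (mod 4), a square root of 727 is 727^((1447+1)/4) = 727^362 mod 1447.
Repeated squaring: 727^2≡374, 727^4≡964, 727^8≡322, 727^16≡947, 727^32≡1116, 727^64≡1036, 727^128≡1069, 727^256≡1078 (mod 1447).
727^362 = 727^(256+64+32+8+2) ≡ 97 (mod 1447).
Check: 97² = 9409 ≡ 727 (mod 1447). The two roots are 97 and 1350.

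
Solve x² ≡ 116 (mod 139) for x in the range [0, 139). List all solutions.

33, 106

Since 139 ≡ 3 (mod 4), a square root of 116 is 116^((139+1)/4) = 116^35 mod 139.
Repeated squaring: 116^2≡112, 116^4≡34, 116^8≡44, 116^16≡129, 116^32≡100 (mod 139).
116^35 = 116^(32+2+1) ≡ 106 (mod 139).
Check: 106² = 11236 ≡ 116 (mod 139). The two roots are 33 and 106.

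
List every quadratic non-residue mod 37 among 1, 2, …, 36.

2,5,6,8,13,14,15,17,18,19,20,22,23,24,29,31,32,35

Square k = 1,…,18 (k and 37−k give the same square):
1²=1, 2²=4, 3²=9, 4²=16, 5²=25, 6²=36, 7²≡12, 8²≡27, 9²≡7, 10²≡26, 11²≡10, 12²≡33, 13²≡21, 14²≡11, 15²≡3, 16²≡34, 17²≡30, 18²≡28 (mod 37).
The residues are {1, 3, 4, 7, 9, 10, 11, 12, 16, 21, 25, 26, 27, 28, 30, 33, 34, 36}; the non-residues are the remaining 18 nonzero classes.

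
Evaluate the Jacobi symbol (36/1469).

1

Pull out 2^2: since 1469 ≡ 5 (mod 8), (2/1469) = -1, so (2/1469)^2 = +1.
Reciprocity: 9 ≡ 1 and 1469 ≡ 1 (mod 4), so (9/1469) = +(1469/9).
Reduce top mod 9: now compute (2/9).
Pull out 2: since 9 ≡ 1 (mod 8), (2/9) = +1.
Reached (1/9) = 1. Collecting the sign flips along the way, the symbol is +1.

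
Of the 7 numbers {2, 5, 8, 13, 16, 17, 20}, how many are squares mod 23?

4

(2/23) = +1 → QR.
(5/23) = -1 → non-residue.
(8/23) = +1 → QR.
(13/23) = +1 → QR.
(16/23) = +1 → QR.
(17/23) = -1 → non-residue.
(20/23) = -1 → non-residue.
Total quadratic residues among the 7: 4.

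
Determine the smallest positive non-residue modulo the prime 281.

3

(2/281) = +1, so 2 is a residue.
(3/281) = −1, so 3 is the smallest positive non-residue mod 281.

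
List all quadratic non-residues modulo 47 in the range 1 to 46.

Square k = 1,…,23 (k and 47−k give the same square):
1²=1, 2²=4, 3²=9, 4²=16, 5²=25, 6²=36, 7²≡2, 8²≡17, 9²≡34, 10²≡6, 11²≡27, 12²≡3, 13²≡28, 14²≡8, 15²≡37, 16²≡21, 17²≡7, 18²≡42, 19²≡32, 20²≡24, 21²≡18, 22²≡14, 23²≡12 (mod 47).
The residues are {1, 2, 3, 4, 6, 7, 8, 9, 12, 14, 16, 17, 18, 21, 24, 25, 27, 28, 32, 34, 36, 37, 42}; the non-residues are the remaining 23 nonzero classes.

5,10,11,13,15,19,20,22,23,26,29,30,31,33,35,38,39,40,41,43,44,45,46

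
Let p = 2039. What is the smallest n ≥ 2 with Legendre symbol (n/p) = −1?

(2/2039) = +1, so 2 is a residue.
(3/2039) = +1, so 3 is a residue.
(4/2039) = +1, so 4 is a residue.
(5/2039) = +1, so 5 is a residue.
(6/2039) = +1, so 6 is a residue.
(7/2039) = −1, so 7 is the smallest positive non-residue mod 2039.

7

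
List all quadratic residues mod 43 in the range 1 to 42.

Square k = 1,…,21 (k and 43−k give the same square):
1²=1, 2²=4, 3²=9, 4²=16, 5²=25, 6²=36, 7²≡6, 8²≡21, 9²≡38, 10²≡14, 11²≡35, 12²≡15, 13²≡40, 14²≡24, 15²≡10, 16²≡41, 17²≡31, 18²≡23, 19²≡17, 20²≡13, 21²≡11 (mod 43).
So the quadratic residues mod 43 are {1, 4, 6, 9, 10, 11, 13, 14, 15, 16, 17, 21, 23, 24, 25, 31, 35, 36, 38, 40, 41}.

1 4 6 9 10 11 13 14 15 16 17 21 23 24 25 31 35 36 38 40 41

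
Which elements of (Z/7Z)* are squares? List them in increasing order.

1, 2, 4

Square k = 1,…,3 (k and 7−k give the same square):
1²=1, 2²=4, 3²≡2 (mod 7).
So the quadratic residues mod 7 are {1, 2, 4}.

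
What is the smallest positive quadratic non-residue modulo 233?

(2/233) = +1, so 2 is a residue.
(3/233) = −1, so 3 is the smallest positive non-residue mod 233.

3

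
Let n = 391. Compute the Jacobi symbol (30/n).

Pull out 2: since 391 ≡ 7 (mod 8), (2/391) = +1.
Reciprocity: 15 ≡ 3 and 391 ≡ 3 (mod 4), so (15/391) = −(391/15).
Reduce top mod 15: now compute (1/15).
Reached (1/15) = 1. Collecting the sign flips along the way, the symbol is -1.

-1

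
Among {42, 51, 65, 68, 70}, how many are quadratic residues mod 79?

(42/79) = +1 → QR.
(51/79) = +1 → QR.
(65/79) = +1 → QR.
(68/79) = -1 → non-residue.
(70/79) = -1 → non-residue.
Total quadratic residues among the 5: 3.

3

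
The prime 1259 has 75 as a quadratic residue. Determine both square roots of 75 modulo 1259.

118, 1141

Since 1259 ≡ 3 (mod 4), a square root of 75 is 75^((1259+1)/4) = 75^315 mod 1259.
Repeated squaring: 75^2≡589, 75^4≡696, 75^8≡960, 75^16≡12, 75^32≡144, 75^64≡592, 75^128≡462, 75^256≡673 (mod 1259).
75^315 = 75^(256+32+16+8+2+1) ≡ 118 (mod 1259).
Check: 118² = 13924 ≡ 75 (mod 1259). The two roots are 118 and 1141.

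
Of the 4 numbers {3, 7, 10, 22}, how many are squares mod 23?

1

(3/23) = +1 → QR.
(7/23) = -1 → non-residue.
(10/23) = -1 → non-residue.
(22/23) = -1 → non-residue.
Total quadratic residues among the 4: 1.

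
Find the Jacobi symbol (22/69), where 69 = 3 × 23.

Pull out 2: since 69 ≡ 5 (mod 8), (2/69) = -1.
Reciprocity: 11 ≡ 3 and 69 ≡ 1 (mod 4), so (11/69) = +(69/11).
Reduce top mod 11: now compute (3/11).
Reciprocity: 3 ≡ 3 and 11 ≡ 3 (mod 4), so (3/11) = −(11/3).
Reduce top mod 3: now compute (2/3).
Pull out 2: since 3 ≡ 3 (mod 8), (2/3) = -1.
Reached (1/3) = 1. Collecting the sign flips along the way, the symbol is -1.

-1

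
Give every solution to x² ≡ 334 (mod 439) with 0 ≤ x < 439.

Since 439 ≡ 3 (mod 4), a square root of 334 is 334^((439+1)/4) = 334^110 mod 439.
Repeated squaring: 334^2≡50, 334^4≡305, 334^8≡396, 334^16≡93, 334^32≡308, 334^64≡40 (mod 439).
334^110 = 334^(64+32+8+4+2) ≡ 175 (mod 439).
Check: 175² = 30625 ≡ 334 (mod 439). The two roots are 175 and 264.

175, 264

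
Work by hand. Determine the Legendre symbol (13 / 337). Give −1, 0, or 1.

1

Euler's criterion: (13/337) ≡ 13^168 (mod 337).
13^2 ≡ 169 (mod 337)
13^4 ≡ 253 (mod 337)
13^8 ≡ 316 (mod 337)
13^16 ≡ 104 (mod 337)
13^32 ≡ 32 (mod 337)
13^64 ≡ 13 (mod 337)
13^128 ≡ 169 (mod 337)
13^168 = 13^(128+32+8) ≡ 1 (mod 337).
Result is 1, so (13/337) = 1.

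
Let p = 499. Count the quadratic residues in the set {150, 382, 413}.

3

(150/499) = +1 → QR.
(382/499) = +1 → QR.
(413/499) = +1 → QR.
Total quadratic residues among the 3: 3.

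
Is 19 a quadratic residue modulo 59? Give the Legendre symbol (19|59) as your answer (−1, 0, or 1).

Reciprocity: 19 ≡ 3 and 59 ≡ 3 (mod 4), so (19/59) = −(59/19).
Reduce top mod 19: now compute (2/19).
Pull out 2: since 19 ≡ 3 (mod 8), (2/19) = -1.
Reached (1/19) = 1. Collecting the sign flips along the way, the symbol is +1.

1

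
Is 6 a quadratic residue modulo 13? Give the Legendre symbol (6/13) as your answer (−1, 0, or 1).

Euler's criterion: (6/13) ≡ 6^6 (mod 13).
6^2 ≡ 10 (mod 13)
6^4 ≡ 9 (mod 13)
6^6 = 6^(4+2) ≡ 12 (mod 13).
Result is 12 ≡ −1, so (6/13) = −1.

-1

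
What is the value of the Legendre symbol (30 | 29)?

1

First reduce: 30 ≡ 1 (mod 29).
Reached (1/29) = 1. Collecting the sign flips along the way, the symbol is +1.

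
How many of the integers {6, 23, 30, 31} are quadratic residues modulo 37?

1

(6/37) = -1 → non-residue.
(23/37) = -1 → non-residue.
(30/37) = +1 → QR.
(31/37) = -1 → non-residue.
Total quadratic residues among the 4: 1.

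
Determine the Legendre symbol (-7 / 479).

First reduce: -7 ≡ 472 (mod 479).
Pull out 2^3: since 479 ≡ 7 (mod 8), (2/479) = +1, so (2/479)^3 = +1.
Reciprocity: 59 ≡ 3 and 479 ≡ 3 (mod 4), so (59/479) = −(479/59).
Reduce top mod 59: now compute (7/59).
Reciprocity: 7 ≡ 3 and 59 ≡ 3 (mod 4), so (7/59) = −(59/7).
Reduce top mod 7: now compute (3/7).
Reciprocity: 3 ≡ 3 and 7 ≡ 3 (mod 4), so (3/7) = −(7/3).
Reduce top mod 3: now compute (1/3).
Reached (1/3) = 1. Collecting the sign flips along the way, the symbol is -1.

-1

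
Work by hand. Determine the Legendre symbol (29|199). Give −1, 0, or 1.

1

Euler's criterion: (29/199) ≡ 29^99 (mod 199).
29^2 ≡ 45 (mod 199)
29^4 ≡ 35 (mod 199)
29^8 ≡ 31 (mod 199)
29^16 ≡ 165 (mod 199)
29^32 ≡ 161 (mod 199)
29^64 ≡ 51 (mod 199)
29^99 = 29^(64+32+2+1) ≡ 1 (mod 199).
Result is 1, so (29/199) = 1.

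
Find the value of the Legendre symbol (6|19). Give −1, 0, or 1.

1

Pull out 2: since 19 ≡ 3 (mod 8), (2/19) = -1.
Reciprocity: 3 ≡ 3 and 19 ≡ 3 (mod 4), so (3/19) = −(19/3).
Reduce top mod 3: now compute (1/3).
Reached (1/3) = 1. Collecting the sign flips along the way, the symbol is +1.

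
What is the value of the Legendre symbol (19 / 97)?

-1

Reciprocity: 19 ≡ 3 and 97 ≡ 1 (mod 4), so (19/97) = +(97/19).
Reduce top mod 19: now compute (2/19).
Pull out 2: since 19 ≡ 3 (mod 8), (2/19) = -1.
Reached (1/19) = 1. Collecting the sign flips along the way, the symbol is -1.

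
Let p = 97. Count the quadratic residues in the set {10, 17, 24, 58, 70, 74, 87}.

2

(10/97) = -1 → non-residue.
(17/97) = -1 → non-residue.
(24/97) = +1 → QR.
(58/97) = -1 → non-residue.
(70/97) = +1 → QR.
(74/97) = -1 → non-residue.
(87/97) = -1 → non-residue.
Total quadratic residues among the 7: 2.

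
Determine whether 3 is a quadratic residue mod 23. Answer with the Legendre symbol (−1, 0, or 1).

1

Reciprocity: 3 ≡ 3 and 23 ≡ 3 (mod 4), so (3/23) = −(23/3).
Reduce top mod 3: now compute (2/3).
Pull out 2: since 3 ≡ 3 (mod 8), (2/3) = -1.
Reached (1/3) = 1. Collecting the sign flips along the way, the symbol is +1.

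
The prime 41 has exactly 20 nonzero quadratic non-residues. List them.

3 6 7 11 12 13 14 15 17 19 22 24 26 27 28 29 30 34 35 38

Square k = 1,…,20 (k and 41−k give the same square):
1²=1, 2²=4, 3²=9, 4²=16, 5²=25, 6²=36, 7²≡8, 8²≡23, 9²≡40, 10²≡18, 11²≡39, 12²≡21, 13²≡5, 14²≡32, 15²≡20, 16²≡10, 17²≡2, 18²≡37, 19²≡33, 20²≡31 (mod 41).
The residues are {1, 2, 4, 5, 8, 9, 10, 16, 18, 20, 21, 23, 25, 31, 32, 33, 36, 37, 39, 40}; the non-residues are the remaining 20 nonzero classes.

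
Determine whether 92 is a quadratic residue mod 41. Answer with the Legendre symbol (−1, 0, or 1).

First reduce: 92 ≡ 10 (mod 41).
Pull out 2: since 41 ≡ 1 (mod 8), (2/41) = +1.
Reciprocity: 5 ≡ 1 and 41 ≡ 1 (mod 4), so (5/41) = +(41/5).
Reduce top mod 5: now compute (1/5).
Reached (1/5) = 1. Collecting the sign flips along the way, the symbol is +1.

1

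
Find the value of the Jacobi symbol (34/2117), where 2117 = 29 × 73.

-1

Pull out 2: since 2117 ≡ 5 (mod 8), (2/2117) = -1.
Reciprocity: 17 ≡ 1 and 2117 ≡ 1 (mod 4), so (17/2117) = +(2117/17).
Reduce top mod 17: now compute (9/17).
Reciprocity: 9 ≡ 1 and 17 ≡ 1 (mod 4), so (9/17) = +(17/9).
Reduce top mod 9: now compute (8/9).
Pull out 2^3: since 9 ≡ 1 (mod 8), (2/9) = +1, so (2/9)^3 = +1.
Reached (1/9) = 1. Collecting the sign flips along the way, the symbol is -1.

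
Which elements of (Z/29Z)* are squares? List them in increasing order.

Square k = 1,…,14 (k and 29−k give the same square):
1²=1, 2²=4, 3²=9, 4²=16, 5²=25, 6²≡7, 7²≡20, 8²≡6, 9²≡23, 10²≡13, 11²≡5, 12²≡28, 13²≡24, 14²≡22 (mod 29).
So the quadratic residues mod 29 are {1, 4, 5, 6, 7, 9, 13, 16, 20, 22, 23, 24, 25, 28}.

1 4 5 6 7 9 13 16 20 22 23 24 25 28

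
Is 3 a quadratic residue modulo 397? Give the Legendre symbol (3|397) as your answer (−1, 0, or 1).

1

Reciprocity: 3 ≡ 3 and 397 ≡ 1 (mod 4), so (3/397) = +(397/3).
Reduce top mod 3: now compute (1/3).
Reached (1/3) = 1. Collecting the sign flips along the way, the symbol is +1.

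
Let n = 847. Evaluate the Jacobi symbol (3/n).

-1

Reciprocity: 3 ≡ 3 and 847 ≡ 3 (mod 4), so (3/847) = −(847/3).
Reduce top mod 3: now compute (1/3).
Reached (1/3) = 1. Collecting the sign flips along the way, the symbol is -1.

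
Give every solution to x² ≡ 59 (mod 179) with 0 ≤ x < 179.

43, 136

Since 179 ≡ 3 (mod 4), a square root of 59 is 59^((179+1)/4) = 59^45 mod 179.
Repeated squaring: 59^2≡80, 59^4≡135, 59^8≡146, 59^16≡15, 59^32≡46 (mod 179).
59^45 = 59^(32+8+4+1) ≡ 43 (mod 179).
Check: 43² = 1849 ≡ 59 (mod 179). The two roots are 43 and 136.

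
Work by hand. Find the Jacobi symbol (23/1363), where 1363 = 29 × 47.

Reciprocity: 23 ≡ 3 and 1363 ≡ 3 (mod 4), so (23/1363) = −(1363/23).
Reduce top mod 23: now compute (6/23).
Pull out 2: since 23 ≡ 7 (mod 8), (2/23) = +1.
Reciprocity: 3 ≡ 3 and 23 ≡ 3 (mod 4), so (3/23) = −(23/3).
Reduce top mod 3: now compute (2/3).
Pull out 2: since 3 ≡ 3 (mod 8), (2/3) = -1.
Reached (1/3) = 1. Collecting the sign flips along the way, the symbol is -1.

-1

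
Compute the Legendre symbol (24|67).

1

Euler's criterion: (24/67) ≡ 24^33 (mod 67).
24^2 ≡ 40 (mod 67)
24^4 ≡ 59 (mod 67)
24^8 ≡ 64 (mod 67)
24^16 ≡ 9 (mod 67)
24^32 ≡ 14 (mod 67)
24^33 = 24^(32+1) ≡ 1 (mod 67).
Result is 1, so (24/67) = 1.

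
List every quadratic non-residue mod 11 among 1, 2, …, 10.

Square k = 1,…,5 (k and 11−k give the same square):
1²=1, 2²=4, 3²=9, 4²≡5, 5²≡3 (mod 11).
The residues are {1, 3, 4, 5, 9}; the non-residues are the remaining 5 nonzero classes.

2 6 7 8 10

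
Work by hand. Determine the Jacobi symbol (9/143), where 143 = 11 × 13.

1

Reciprocity: 9 ≡ 1 and 143 ≡ 3 (mod 4), so (9/143) = +(143/9).
Reduce top mod 9: now compute (8/9).
Pull out 2^3: since 9 ≡ 1 (mod 8), (2/9) = +1, so (2/9)^3 = +1.
Reached (1/9) = 1. Collecting the sign flips along the way, the symbol is +1.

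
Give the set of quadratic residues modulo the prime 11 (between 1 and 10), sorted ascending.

Square k = 1,…,5 (k and 11−k give the same square):
1²=1, 2²=4, 3²=9, 4²≡5, 5²≡3 (mod 11).
So the quadratic residues mod 11 are {1, 3, 4, 5, 9}.

1 3 4 5 9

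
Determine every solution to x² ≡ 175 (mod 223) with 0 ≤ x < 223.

Since 223 ≡ 3 (mod 4), a square root of 175 is 175^((223+1)/4) = 175^56 mod 223.
Repeated squaring: 175^2≡74, 175^4≡124, 175^8≡212, 175^16≡121, 175^32≡146 (mod 223).
175^56 = 175^(32+16+8) ≡ 130 (mod 223).
Check: 130² = 16900 ≡ 175 (mod 223). The two roots are 93 and 130.

93, 130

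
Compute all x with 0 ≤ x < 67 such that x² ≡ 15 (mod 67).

22, 45

Since 67 ≡ 3 (mod 4), a square root of 15 is 15^((67+1)/4) = 15^17 mod 67.
Repeated squaring: 15^2≡24, 15^4≡40, 15^8≡59, 15^16≡64 (mod 67).
15^17 = 15^(16+1) ≡ 22 (mod 67).
Check: 22² = 484 ≡ 15 (mod 67). The two roots are 22 and 45.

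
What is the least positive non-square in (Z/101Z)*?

2

(2/101) = −1, so 2 is the smallest positive non-residue mod 101.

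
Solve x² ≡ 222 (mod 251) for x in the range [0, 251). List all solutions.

67, 184

Since 251 ≡ 3 (mod 4), a square root of 222 is 222^((251+1)/4) = 222^63 mod 251.
Repeated squaring: 222^2≡88, 222^4≡214, 222^8≡114, 222^16≡195, 222^32≡124 (mod 251).
222^63 = 222^(32+16+8+4+2+1) ≡ 67 (mod 251).
Check: 67² = 4489 ≡ 222 (mod 251). The two roots are 67 and 184.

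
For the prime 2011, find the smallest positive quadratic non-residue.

(2/2011) = −1, so 2 is the smallest positive non-residue mod 2011.

2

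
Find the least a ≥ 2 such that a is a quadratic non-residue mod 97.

5

(2/97) = +1, so 2 is a residue.
(3/97) = +1, so 3 is a residue.
(4/97) = +1, so 4 is a residue.
(5/97) = −1, so 5 is the smallest positive non-residue mod 97.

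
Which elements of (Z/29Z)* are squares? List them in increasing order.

1, 4, 5, 6, 7, 9, 13, 16, 20, 22, 23, 24, 25, 28

Square k = 1,…,14 (k and 29−k give the same square):
1²=1, 2²=4, 3²=9, 4²=16, 5²=25, 6²≡7, 7²≡20, 8²≡6, 9²≡23, 10²≡13, 11²≡5, 12²≡28, 13²≡24, 14²≡22 (mod 29).
So the quadratic residues mod 29 are {1, 4, 5, 6, 7, 9, 13, 16, 20, 22, 23, 24, 25, 28}.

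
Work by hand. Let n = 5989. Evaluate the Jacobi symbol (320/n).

Pull out 2^6: since 5989 ≡ 5 (mod 8), (2/5989) = -1, so (2/5989)^6 = +1.
Reciprocity: 5 ≡ 1 and 5989 ≡ 1 (mod 4), so (5/5989) = +(5989/5).
Reduce top mod 5: now compute (4/5).
Pull out 2^2: since 5 ≡ 5 (mod 8), (2/5) = -1, so (2/5)^2 = +1.
Reached (1/5) = 1. Collecting the sign flips along the way, the symbol is +1.

1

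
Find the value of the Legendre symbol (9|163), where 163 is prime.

Reciprocity: 9 ≡ 1 and 163 ≡ 3 (mod 4), so (9/163) = +(163/9).
Reduce top mod 9: now compute (1/9).
Reached (1/9) = 1. Collecting the sign flips along the way, the symbol is +1.

1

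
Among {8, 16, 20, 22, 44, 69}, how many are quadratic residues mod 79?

(8/79) = +1 → QR.
(16/79) = +1 → QR.
(20/79) = +1 → QR.
(22/79) = +1 → QR.
(44/79) = +1 → QR.
(69/79) = -1 → non-residue.
Total quadratic residues among the 6: 5.

5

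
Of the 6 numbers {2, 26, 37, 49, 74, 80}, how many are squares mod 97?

2

(2/97) = +1 → QR.
(26/97) = -1 → non-residue.
(37/97) = -1 → non-residue.
(49/97) = +1 → QR.
(74/97) = -1 → non-residue.
(80/97) = -1 → non-residue.
Total quadratic residues among the 6: 2.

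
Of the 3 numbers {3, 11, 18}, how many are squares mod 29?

0

(3/29) = -1 → non-residue.
(11/29) = -1 → non-residue.
(18/29) = -1 → non-residue.
Total quadratic residues among the 3: 0.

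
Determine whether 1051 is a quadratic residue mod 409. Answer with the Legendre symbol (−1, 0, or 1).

Euler's criterion: (1051/409) ≡ 233^204 (mod 409).
233^2 ≡ 301 (mod 409)
233^4 ≡ 212 (mod 409)
233^8 ≡ 363 (mod 409)
233^16 ≡ 71 (mod 409)
233^32 ≡ 133 (mod 409)
233^64 ≡ 102 (mod 409)
233^128 ≡ 179 (mod 409)
233^204 = 233^(128+64+8+4) ≡ 408 (mod 409).
Result is 408 ≡ −1, so (1051/409) = −1.

-1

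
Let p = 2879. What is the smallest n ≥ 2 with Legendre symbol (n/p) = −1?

(2/2879) = +1, so 2 is a residue.
(3/2879) = +1, so 3 is a residue.
(4/2879) = +1, so 4 is a residue.
(5/2879) = +1, so 5 is a residue.
(6/2879) = +1, so 6 is a residue.
(7/2879) = −1, so 7 is the smallest positive non-residue mod 2879.

7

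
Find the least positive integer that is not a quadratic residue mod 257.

(2/257) = +1, so 2 is a residue.
(3/257) = −1, so 3 is the smallest positive non-residue mod 257.

3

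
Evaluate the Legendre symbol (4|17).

1

Pull out 2^2: since 17 ≡ 1 (mod 8), (2/17) = +1, so (2/17)^2 = +1.
Reached (1/17) = 1. Collecting the sign flips along the way, the symbol is +1.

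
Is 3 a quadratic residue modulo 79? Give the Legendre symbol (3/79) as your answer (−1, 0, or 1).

-1

Reciprocity: 3 ≡ 3 and 79 ≡ 3 (mod 4), so (3/79) = −(79/3).
Reduce top mod 3: now compute (1/3).
Reached (1/3) = 1. Collecting the sign flips along the way, the symbol is -1.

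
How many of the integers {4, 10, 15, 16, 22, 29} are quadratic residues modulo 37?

3

(4/37) = +1 → QR.
(10/37) = +1 → QR.
(15/37) = -1 → non-residue.
(16/37) = +1 → QR.
(22/37) = -1 → non-residue.
(29/37) = -1 → non-residue.
Total quadratic residues among the 6: 3.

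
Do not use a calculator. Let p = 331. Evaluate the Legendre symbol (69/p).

1

Euler's criterion: (69/331) ≡ 69^165 (mod 331).
69^2 ≡ 127 (mod 331)
69^4 ≡ 241 (mod 331)
69^8 ≡ 156 (mod 331)
69^16 ≡ 173 (mod 331)
69^32 ≡ 139 (mod 331)
69^64 ≡ 123 (mod 331)
69^128 ≡ 234 (mod 331)
69^165 = 69^(128+32+4+1) ≡ 1 (mod 331).
Result is 1, so (69/331) = 1.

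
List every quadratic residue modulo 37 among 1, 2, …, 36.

1, 3, 4, 7, 9, 10, 11, 12, 16, 21, 25, 26, 27, 28, 30, 33, 34, 36

Square k = 1,…,18 (k and 37−k give the same square):
1²=1, 2²=4, 3²=9, 4²=16, 5²=25, 6²=36, 7²≡12, 8²≡27, 9²≡7, 10²≡26, 11²≡10, 12²≡33, 13²≡21, 14²≡11, 15²≡3, 16²≡34, 17²≡30, 18²≡28 (mod 37).
So the quadratic residues mod 37 are {1, 3, 4, 7, 9, 10, 11, 12, 16, 21, 25, 26, 27, 28, 30, 33, 34, 36}.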